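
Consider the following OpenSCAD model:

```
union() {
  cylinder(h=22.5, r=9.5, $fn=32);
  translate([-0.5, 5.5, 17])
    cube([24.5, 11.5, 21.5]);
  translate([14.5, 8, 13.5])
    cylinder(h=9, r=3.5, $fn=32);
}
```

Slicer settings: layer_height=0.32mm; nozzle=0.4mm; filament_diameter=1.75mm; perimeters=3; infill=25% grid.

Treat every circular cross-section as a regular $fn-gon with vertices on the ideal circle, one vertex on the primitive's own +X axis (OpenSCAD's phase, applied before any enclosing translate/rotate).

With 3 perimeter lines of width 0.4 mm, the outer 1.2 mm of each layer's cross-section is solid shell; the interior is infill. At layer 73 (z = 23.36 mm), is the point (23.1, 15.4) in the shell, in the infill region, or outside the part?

At z = 23.36 mm: the cylinder is absent (z outside [0, 22.5]); the cube at (-0.5, 5.5) (footprint 24.5×11.5) is included at this height; the cylinder at (14.5, 8) is absent (z outside [13.5, 22.5]); Taking the union: only the 24.5×11.5 cube at (-0.5, 5.5) is present, so the union is just that shape — 1 connected region. Overall, the cross-section is a single solid region. The nearest boundary edge runs (24.00, 5.50)→(24.00, 17.00); distance from the point to it = 0.90 mm. The point is inside the cross-section, 0.90 mm from the nearest boundary — within the 1.2 mm shell band (3 × 0.4).

shell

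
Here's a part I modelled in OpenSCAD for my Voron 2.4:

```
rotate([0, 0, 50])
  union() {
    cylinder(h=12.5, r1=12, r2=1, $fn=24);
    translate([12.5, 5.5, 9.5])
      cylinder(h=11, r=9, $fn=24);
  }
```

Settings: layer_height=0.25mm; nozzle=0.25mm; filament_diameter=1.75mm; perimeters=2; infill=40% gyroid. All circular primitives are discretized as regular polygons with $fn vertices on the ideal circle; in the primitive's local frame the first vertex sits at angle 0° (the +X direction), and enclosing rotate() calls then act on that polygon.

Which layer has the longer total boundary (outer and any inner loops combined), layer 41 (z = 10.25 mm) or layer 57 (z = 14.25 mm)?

Layer 41 (z = 10.25): the cone: at t=0.820 of its height the radius interpolates to r₁+(r₂−r₁)t = 2.980, giving a regular 24-gon of that circumradius (perimeter = 2·24·2.980·sin(180°/24) = 18.67 mm); the r=9 cylinder at (12.5, 5.5) gives a regular 24-gon of circumradius 9 (constant along its height) (perimeter = 2·24·9.000·sin(180°/24) = 56.39 mm); Merging all regions: the 2 present regions are separate (no shared area or edge), so areas and boundary lengths simply add and each stays a separate island — boundary = 75.06 mm; (rotated 50° about Z; rotation is an isometry so areas/perimeters/island counts are preserved). So its perimeter = 75.06 mm. Layer 57 (z = 14.25): the cone is not intersected at this z (z outside [0, 12.5]); the r=9 cylinder at (12.5, 5.5) contributes a regular 24-gon of circumradius 9 (perimeter = 2·24·9.000·sin(180°/24) = 56.39 mm); Taking the union: only the r=9 cylinder at (12.5, 5.5) is present, so the union is just that shape — boundary = 56.39 mm; (whole slice rotated 50° about Z — lengths, areas and connectivity unchanged). So its perimeter = 56.39 mm. Layer 41 is larger (75.06 vs 56.39 mm).

layer 41 (z = 10.25 mm)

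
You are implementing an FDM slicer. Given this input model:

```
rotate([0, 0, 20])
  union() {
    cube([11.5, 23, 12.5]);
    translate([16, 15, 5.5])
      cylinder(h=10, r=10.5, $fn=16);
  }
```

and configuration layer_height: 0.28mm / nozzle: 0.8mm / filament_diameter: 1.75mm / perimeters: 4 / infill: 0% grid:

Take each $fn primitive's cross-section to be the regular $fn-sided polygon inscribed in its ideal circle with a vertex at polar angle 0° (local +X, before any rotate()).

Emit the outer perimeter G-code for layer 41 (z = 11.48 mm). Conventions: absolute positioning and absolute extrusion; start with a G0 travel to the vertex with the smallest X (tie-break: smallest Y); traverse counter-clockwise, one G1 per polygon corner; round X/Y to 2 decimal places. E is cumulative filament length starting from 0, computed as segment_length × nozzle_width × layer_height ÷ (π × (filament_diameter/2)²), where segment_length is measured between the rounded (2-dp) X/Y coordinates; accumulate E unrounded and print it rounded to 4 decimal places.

At z = 11.48 mm: the cube (footprint 11.5×23) is included at this height; the cylinder at (16, 15): section is a regular 16-gon, circumradius r=10.5; Combining (union): the regions partially overlap (shared area 76.98 mm²), so overlapping operands fuse into one piece — 1 connected region; (rotated 20° about Z; rotation is an isometry so areas/perimeters/island counts are preserved). The outline is a single polygon with 16 vertices. Extrusion per mm of travel: 0.8 × 0.28 / (π × 0.875²) = 0.093128. Accumulating E over each segment gives final E = 8.7711.

G0 X-7.87 Y21.61 Z11.48
G1 X0.00 Y0.00 E2.1418
G1 X10.81 Y3.93 E3.2130
G1 X8.88 Y9.22 E3.7374
G1 X9.45 Y9.08 E3.7921
G1 X13.50 Y9.70 E4.1736
G1 X17.00 Y11.83 E4.5552
G1 X19.42 Y15.13 E4.9363
G1 X20.39 Y19.11 E5.3178
G1 X19.77 Y23.16 E5.6994
G1 X17.65 Y26.66 E6.0804
G1 X14.34 Y29.08 E6.4623
G1 X10.36 Y30.06 E6.8440
G1 X6.31 Y29.43 E7.2257
G1 X2.81 Y27.31 E7.6068
G1 X1.00 Y24.84 E7.8920
G1 X-7.87 Y21.61 E8.7711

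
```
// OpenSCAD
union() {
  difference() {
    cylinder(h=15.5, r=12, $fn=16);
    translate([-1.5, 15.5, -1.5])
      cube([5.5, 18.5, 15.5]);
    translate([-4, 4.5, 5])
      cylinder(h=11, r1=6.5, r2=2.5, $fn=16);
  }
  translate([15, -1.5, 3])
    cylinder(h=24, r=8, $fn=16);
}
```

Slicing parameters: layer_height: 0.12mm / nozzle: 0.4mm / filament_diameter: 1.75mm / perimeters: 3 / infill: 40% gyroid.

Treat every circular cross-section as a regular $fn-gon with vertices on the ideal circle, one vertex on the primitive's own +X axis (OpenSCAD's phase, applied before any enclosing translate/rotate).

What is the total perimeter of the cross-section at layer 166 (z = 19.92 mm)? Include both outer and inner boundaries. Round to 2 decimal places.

At z = 19.92 mm: the cylinder is not intersected at this z (z outside [0, 15.5]); the cube at (-1.5, 15.5) is not intersected at this z (z outside [-1.5, 14]); the cone at (-4, 4.5) is absent (z outside [5, 16]); Subtracting the remaining from the first: the first operand is absent here, so nothing remains; the r=8 cylinder at (15, -1.5) gives a regular 16-gon of circumradius 8 (constant along its height) (perimeter = 2·16·8.000·sin(180°/16) = 49.94 mm); Merging all regions: only the r=8 cylinder at (15, -1.5) is present, so the union is just that shape — boundary = 49.94 mm. Overall, the cross-section is a single solid region. Total boundary length (outer) = 49.94 mm.

49.94 mm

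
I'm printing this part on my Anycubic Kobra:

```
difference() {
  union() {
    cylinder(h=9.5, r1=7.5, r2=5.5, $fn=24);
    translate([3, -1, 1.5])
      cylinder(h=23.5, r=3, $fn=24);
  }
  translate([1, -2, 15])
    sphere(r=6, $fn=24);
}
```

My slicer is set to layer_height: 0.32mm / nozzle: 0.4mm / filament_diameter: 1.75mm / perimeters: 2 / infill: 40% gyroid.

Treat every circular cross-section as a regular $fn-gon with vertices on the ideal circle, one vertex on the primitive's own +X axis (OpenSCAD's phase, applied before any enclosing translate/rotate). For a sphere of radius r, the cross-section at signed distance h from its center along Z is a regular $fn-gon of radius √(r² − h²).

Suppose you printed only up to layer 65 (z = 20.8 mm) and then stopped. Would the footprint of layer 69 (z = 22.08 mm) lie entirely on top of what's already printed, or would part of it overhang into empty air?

part overhangs

Compare the two slices. At z = 20.8: the cone is absent (z outside [0, 9.5]); the r=3 cylinder at (3, -1) gives a regular 24-gon of circumradius 3 (constant along its height) (area = (24/2)·3.000²·sin(360°/24) = 27.95 mm²); Taking the union: only the r=3 cylinder at (3, -1) is present, so the union is just that shape — area = 27.95 mm²; the sphere at (1, -2): section is a regular 24-gon, circumradius = √(r²−h²) = √(6²−5.8²) = 1.536 (area = (24/2)·1.536²·sin(360°/24) = 7.33 mm²); Taking the first minus the rest: starting from the result so far (27.95 mm²), the r=6 sphere at (1, -2) partially overlaps it — only the 5.52 mm² overlap (of its 7.33 mm²) is removed, clipping the outline — area = 22.43 mm². At z = 22.08: the cone does not reach this height (z outside [0, 9.5]); the r=3 cylinder at (3, -1) contributes a regular 24-gon of circumradius 3 (area = (24/2)·3.000²·sin(360°/24) = 27.95 mm²); Taking the union: only the r=3 cylinder at (3, -1) is present, so the union is just that shape — area = 27.95 mm²; the sphere at (1, -2) is absent (|z−center|=7.080 > r=6); After the difference (first − rest): none of the subtracted shapes is present at this height, so that combined region is unchanged — area = 27.95 mm². Checking containment: at z = 22.08 the cross-section extends beyond the z = 20.8 cross-section by about 5.52 mm².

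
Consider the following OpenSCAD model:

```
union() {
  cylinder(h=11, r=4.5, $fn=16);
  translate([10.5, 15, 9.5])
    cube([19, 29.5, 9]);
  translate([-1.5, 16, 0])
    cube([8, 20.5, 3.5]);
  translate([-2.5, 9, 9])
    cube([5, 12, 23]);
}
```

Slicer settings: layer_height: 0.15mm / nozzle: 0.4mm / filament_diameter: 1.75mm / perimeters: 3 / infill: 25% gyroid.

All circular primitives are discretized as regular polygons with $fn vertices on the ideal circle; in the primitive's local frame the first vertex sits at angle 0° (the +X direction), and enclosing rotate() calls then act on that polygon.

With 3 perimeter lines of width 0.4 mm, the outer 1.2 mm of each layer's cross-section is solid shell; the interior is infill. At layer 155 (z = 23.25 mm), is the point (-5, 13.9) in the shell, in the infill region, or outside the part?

outside

At z = 23.25 mm: the cylinder is absent (z outside [0, 11]); the cube at (10.5, 15) is absent (z outside [9.5, 18.5]); the cube at (-1.5, 16) is absent (z outside [0, 3.5]); the 5×12 cube at (-2.5, 9) contributes its full rectangle; Taking the union: only the 5×12 cube at (-2.5, 9) is present, so the union is just that shape — 1 connected region. Overall, the cross-section is a single solid region. The nearest boundary edge runs (-2.50, 21.00)→(-2.50, 9.00); distance from the point to it = 2.50 mm. The point is not inside any of the regions above, so it lies outside the cross-section (2.50 mm from the nearest boundary).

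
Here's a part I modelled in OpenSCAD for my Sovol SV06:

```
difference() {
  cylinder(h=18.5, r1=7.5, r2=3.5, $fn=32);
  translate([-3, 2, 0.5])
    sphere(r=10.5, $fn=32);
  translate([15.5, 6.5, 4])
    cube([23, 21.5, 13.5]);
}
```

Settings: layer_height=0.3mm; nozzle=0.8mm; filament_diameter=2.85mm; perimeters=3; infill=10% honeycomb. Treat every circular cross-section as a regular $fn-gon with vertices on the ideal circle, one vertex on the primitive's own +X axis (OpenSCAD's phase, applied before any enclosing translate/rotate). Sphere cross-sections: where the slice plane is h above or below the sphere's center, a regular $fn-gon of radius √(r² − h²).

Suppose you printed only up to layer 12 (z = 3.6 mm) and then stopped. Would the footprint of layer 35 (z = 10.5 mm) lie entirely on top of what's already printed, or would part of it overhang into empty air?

part overhangs

Compare the two slices. At z = 3.6: the cone (r1=7.5→r2=3.5) has section circumradius 6.722 here — a regular 32-gon (area = (32/2)·6.722²·sin(360°/32) = 141.03 mm²); the r=10.5 sphere at (-3, 2) contributes a regular 32-gon of circumradius √(10.5²−3.1²) = 10.032 (area = (32/2)·10.032²·sin(360°/32) = 314.14 mm²); the cube at (15.5, 6.5) is absent (z outside [4, 17.5]); Subtracting the remaining from the first: starting from the cone (141.03 mm²), the r=10.5 sphere at (-3, 2) partially overlaps it — only the 139.64 mm² overlap (of its 314.14 mm²) is removed, clipping the outline — area = 1.39 mm². At z = 10.5: the cone contributes a regular 32-gon of circumradius 5.230 (interpolated between r1=7.5 and r2=3.5 at t=0.568) (area = (32/2)·5.230²·sin(360°/32) = 85.37 mm²); the r=10.5 sphere at (-3, 2) contributes a regular 32-gon of circumradius √(10.5²−10²) = 3.202 (area = (32/2)·3.202²·sin(360°/32) = 31.99 mm²); the cube at (15.5, 6.5) is present — its section is the full 23×21.5 rectangle (area 494.50 mm²); Taking the first minus the rest: starting from the cone (85.37 mm²), the r=10.5 sphere at (-3, 2) partially overlaps it — only the 24.03 mm² overlap (of its 31.99 mm²) is removed, clipping the outline; the 23×21.5 cube at (15.5, 6.5) misses the remaining region (no effect) — area = 61.34 mm². Checking containment: at z = 10.5 the cross-section extends beyond the z = 3.6 cross-section by about 61.34 mm².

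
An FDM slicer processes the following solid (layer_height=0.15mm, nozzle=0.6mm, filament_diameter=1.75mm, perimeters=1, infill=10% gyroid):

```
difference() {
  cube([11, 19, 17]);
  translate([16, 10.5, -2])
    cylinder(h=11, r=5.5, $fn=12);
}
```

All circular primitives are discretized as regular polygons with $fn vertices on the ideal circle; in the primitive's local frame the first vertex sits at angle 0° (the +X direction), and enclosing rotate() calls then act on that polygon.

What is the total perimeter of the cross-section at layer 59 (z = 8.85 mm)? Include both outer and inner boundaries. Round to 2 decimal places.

60.13 mm

At z = 8.85 mm: the 11×19 cube contributes its full rectangle (perimeter 60.00 mm); the r=5.5 cylinder at (16, 10.5) contributes a regular 12-gon of circumradius 5.5 (perimeter = 2·12·5.500·sin(180°/12) = 34.16 mm); Taking the first minus the rest: starting from the 11×19 cube, the r=5.5 cylinder at (16, 10.5) partially overlaps it — only the 0.93 mm² overlap (of its 90.75 mm²) is removed, clipping the outline — boundary = 60.13 mm. Overall, the cross-section is a single solid region. Total boundary length (outer) = 60.13 mm.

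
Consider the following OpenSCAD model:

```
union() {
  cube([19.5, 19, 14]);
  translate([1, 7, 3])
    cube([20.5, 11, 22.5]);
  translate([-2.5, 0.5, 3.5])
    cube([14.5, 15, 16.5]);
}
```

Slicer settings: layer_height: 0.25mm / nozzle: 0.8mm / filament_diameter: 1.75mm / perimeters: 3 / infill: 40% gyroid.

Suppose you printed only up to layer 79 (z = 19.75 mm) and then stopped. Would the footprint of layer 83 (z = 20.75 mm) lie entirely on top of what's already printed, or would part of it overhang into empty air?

entirely on top

Compare the two slices. At z = 19.75: the cube is absent (z outside [0, 14]); the 20.5×11 cube at (1, 7) contributes its full rectangle (area 225.50 mm²); the cube at (-2.5, 0.5) is present — its section is the full 14.5×15 rectangle (area 217.50 mm²); Merging all regions: the regions partially overlap — summed areas 443.00 mm² minus the doubly-counted overlap 93.50 mm² gives 349.50 mm² — area = 349.50 mm². At z = 20.75: the cube does not reach this height (z outside [0, 14]); the cube at (1, 7) (footprint 20.5×11) is included at this height (area 225.50 mm²); the cube at (-2.5, 0.5) is not intersected at this z (z outside [3.5, 20]); Taking the union: only the 20.5×11 cube at (1, 7) is present, so the union is just that shape — area = 225.50 mm². Checking containment: the cross-section at z = 20.75 is a subset of the cross-section at z = 19.75.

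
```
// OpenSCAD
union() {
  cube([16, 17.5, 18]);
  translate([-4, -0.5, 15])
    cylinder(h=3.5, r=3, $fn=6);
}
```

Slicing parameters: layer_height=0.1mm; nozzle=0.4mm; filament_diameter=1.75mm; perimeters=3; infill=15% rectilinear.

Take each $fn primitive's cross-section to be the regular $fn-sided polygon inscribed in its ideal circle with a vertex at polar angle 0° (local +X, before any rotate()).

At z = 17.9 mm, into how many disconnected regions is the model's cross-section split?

At z = 17.9 mm: the cube (footprint 16×17.5) is included at this height; the r=3 cylinder at (-4, -0.5) gives a regular 6-gon of circumradius 3 (constant along its height); Combining (union): the 2 present regions are separate (no shared area or edge), so areas and boundary lengths simply add and each stays a separate island — 2 connected regions. The result has 2 disconnected regions.

2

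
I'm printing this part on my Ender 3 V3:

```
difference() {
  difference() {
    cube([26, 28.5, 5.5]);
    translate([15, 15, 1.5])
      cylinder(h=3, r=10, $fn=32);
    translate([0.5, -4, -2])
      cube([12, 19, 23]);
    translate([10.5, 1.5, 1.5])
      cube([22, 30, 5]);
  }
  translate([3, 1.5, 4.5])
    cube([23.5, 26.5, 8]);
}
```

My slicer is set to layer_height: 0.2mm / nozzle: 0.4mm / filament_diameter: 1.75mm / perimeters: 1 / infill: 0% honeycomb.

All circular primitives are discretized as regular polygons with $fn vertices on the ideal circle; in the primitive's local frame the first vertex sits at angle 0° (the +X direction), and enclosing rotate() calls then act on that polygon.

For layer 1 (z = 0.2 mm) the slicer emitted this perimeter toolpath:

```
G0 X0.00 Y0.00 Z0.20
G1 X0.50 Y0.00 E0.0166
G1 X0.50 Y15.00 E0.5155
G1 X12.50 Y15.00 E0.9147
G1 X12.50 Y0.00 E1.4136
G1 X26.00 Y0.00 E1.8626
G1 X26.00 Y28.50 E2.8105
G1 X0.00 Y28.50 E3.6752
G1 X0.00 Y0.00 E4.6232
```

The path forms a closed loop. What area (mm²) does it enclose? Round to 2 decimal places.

561.00 mm²

Apply the shoelace formula to the sequence of (X, Y) vertices; enclosed area = 561.00 mm².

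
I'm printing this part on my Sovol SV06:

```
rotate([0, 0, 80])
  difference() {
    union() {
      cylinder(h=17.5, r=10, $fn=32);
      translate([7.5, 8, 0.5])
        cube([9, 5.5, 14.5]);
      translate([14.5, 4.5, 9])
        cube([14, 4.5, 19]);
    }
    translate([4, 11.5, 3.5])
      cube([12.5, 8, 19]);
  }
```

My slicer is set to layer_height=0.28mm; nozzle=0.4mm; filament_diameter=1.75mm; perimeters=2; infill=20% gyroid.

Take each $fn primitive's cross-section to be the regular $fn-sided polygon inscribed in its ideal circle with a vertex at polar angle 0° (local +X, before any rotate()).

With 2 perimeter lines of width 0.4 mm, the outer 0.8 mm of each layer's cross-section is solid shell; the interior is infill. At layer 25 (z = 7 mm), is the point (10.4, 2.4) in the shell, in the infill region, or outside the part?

outside

At z = 7 mm: the r=10 cylinder gives a regular 32-gon of circumradius 10 (constant along its height); the cube at (7.5, 8) is present — its section is the full 9×5.5 rectangle; the cube at (14.5, 4.5) is absent (z outside [9, 28]); Merging all regions: the 2 present regions are separate (no shared area or edge), so areas and boundary lengths simply add and each stays a separate island — 2 connected regions; the cube at (4, 11.5) (footprint 12.5×8) is included at this height; Subtracting the remaining from the first: starting from the result so far, the 12.5×8 cube at (4, 11.5) partially overlaps it — only the 18.00 mm² overlap (of its 100.00 mm²) is removed, clipping the outline — 2 connected regions; (rotated 80° about Z; rotation is an isometry so areas/perimeters/island counts are preserved). Overall, the cross-section has 2 separate islands. Undo the 80° rotation: the query point maps to (4.169, -9.825) in the un-rotated model frame. The nearest boundary edge runs (5.56, -8.31)→(3.83, -9.24); distance from the point to it = 0.68 mm. The point is not inside any of the regions above, so it lies outside the cross-section (0.68 mm from the nearest boundary).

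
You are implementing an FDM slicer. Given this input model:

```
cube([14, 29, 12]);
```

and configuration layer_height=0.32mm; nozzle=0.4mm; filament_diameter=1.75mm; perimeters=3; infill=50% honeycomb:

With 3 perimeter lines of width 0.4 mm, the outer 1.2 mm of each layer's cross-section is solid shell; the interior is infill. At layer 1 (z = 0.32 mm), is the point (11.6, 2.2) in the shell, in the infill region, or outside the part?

At z = 0.32 mm: the 14×29 cube contributes its full rectangle. Overall, the cross-section is a single solid region. The nearest boundary edge runs (0.00, 0.00)→(14.00, 0.00); distance from the point to it = 2.20 mm. The point is inside the cross-section and 2.20 mm from the nearest boundary — more than the 1.2 mm shell width (3 × 0.4), so it's in the infill interior.

infill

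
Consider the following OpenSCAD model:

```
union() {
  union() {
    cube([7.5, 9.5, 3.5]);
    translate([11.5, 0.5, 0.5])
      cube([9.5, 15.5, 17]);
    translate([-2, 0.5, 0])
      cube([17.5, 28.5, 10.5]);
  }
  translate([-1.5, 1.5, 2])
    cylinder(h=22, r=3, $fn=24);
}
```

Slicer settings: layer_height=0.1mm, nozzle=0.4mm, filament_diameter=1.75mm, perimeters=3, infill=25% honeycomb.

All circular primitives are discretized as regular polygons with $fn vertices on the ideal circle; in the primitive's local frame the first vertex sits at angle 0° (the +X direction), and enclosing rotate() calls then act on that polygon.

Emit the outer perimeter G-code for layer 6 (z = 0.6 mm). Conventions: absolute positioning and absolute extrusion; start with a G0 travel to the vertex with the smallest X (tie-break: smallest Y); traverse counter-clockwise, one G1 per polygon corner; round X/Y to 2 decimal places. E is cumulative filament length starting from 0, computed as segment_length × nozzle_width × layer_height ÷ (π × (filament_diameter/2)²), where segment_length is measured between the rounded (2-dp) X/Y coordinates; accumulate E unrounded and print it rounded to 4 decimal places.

At z = 0.6 mm: the cube is present — its section is the full 7.5×9.5 rectangle; the cube at (11.5, 0.5) is present — its section is the full 9.5×15.5 rectangle; the cube at (-2, 0.5) is present — its section is the full 17.5×28.5 rectangle; Taking the union: the regions partially overlap (shared area 129.50 mm²), so overlapping operands fuse into one piece — 1 connected region; the cylinder at (-1.5, 1.5) is absent (z outside [2, 24]); Taking the union: only that combined region is present, so the union is just that shape — 1 connected region. The outline is a single polygon with 10 vertices. Extrusion per mm of travel: 0.4 × 0.1 / (π × 0.875²) = 0.016630. Accumulating E over each segment gives final E = 1.7295.

G0 X-2.00 Y0.50 Z0.60
G1 X0.00 Y0.50 E0.0333
G1 X0.00 Y0.00 E0.0416
G1 X7.50 Y0.00 E0.1663
G1 X7.50 Y0.50 E0.1746
G1 X21.00 Y0.50 E0.3991
G1 X21.00 Y16.00 E0.6569
G1 X15.50 Y16.00 E0.7484
G1 X15.50 Y29.00 E0.9645
G1 X-2.00 Y29.00 E1.2556
G1 X-2.00 Y0.50 E1.7295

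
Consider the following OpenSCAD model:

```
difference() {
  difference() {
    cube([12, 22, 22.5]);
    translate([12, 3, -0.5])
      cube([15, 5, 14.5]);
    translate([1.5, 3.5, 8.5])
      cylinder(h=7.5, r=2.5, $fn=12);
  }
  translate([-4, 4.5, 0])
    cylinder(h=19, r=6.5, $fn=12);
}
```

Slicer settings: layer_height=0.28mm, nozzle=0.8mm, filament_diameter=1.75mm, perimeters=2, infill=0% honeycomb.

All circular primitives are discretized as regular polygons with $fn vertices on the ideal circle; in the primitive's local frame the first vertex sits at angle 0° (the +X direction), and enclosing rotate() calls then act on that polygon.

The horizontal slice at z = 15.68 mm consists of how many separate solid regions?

At z = 15.68 mm: the 12×22 cube contributes its full rectangle; the cube at (12, 3) does not reach this height (z outside [-0.5, 14]); the r=2.5 cylinder at (1.5, 3.5) contributes a regular 12-gon of circumradius 2.5; Taking the first minus the rest: starting from the 12×22 cube, the r=2.5 cylinder at (1.5, 3.5) partially overlaps it — only the 16.23 mm² overlap (of its 18.75 mm²) is removed, clipping the outline — 1 connected region; the r=6.5 cylinder at (-4, 4.5) contributes a regular 12-gon of circumradius 6.5; After the difference (first − rest): starting from that combined region, the r=6.5 cylinder at (-4, 4.5) partially overlaps it — only the 6.17 mm² overlap (of its 126.75 mm²) is removed, clipping the outline — 1 connected region. The result has 1 disconnected region.

1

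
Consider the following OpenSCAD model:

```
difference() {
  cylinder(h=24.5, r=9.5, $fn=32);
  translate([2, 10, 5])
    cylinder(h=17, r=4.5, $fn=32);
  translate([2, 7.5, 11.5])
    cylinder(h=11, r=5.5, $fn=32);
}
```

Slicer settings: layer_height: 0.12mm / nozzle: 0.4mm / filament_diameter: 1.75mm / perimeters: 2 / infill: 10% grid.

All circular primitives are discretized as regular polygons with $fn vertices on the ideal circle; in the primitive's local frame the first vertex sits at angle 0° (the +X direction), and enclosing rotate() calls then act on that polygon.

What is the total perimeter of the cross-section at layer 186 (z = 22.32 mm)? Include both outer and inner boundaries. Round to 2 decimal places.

65.05 mm

At z = 22.32 mm: the r=9.5 cylinder gives a regular 32-gon of circumradius 9.5 (constant along its height) (perimeter = 2·32·9.500·sin(180°/32) = 59.59 mm); the cylinder at (2, 10) is not intersected at this z (z outside [5, 22]); the cylinder at (2, 7.5): section is a regular 32-gon, circumradius r=5.5 (perimeter = 2·32·5.500·sin(180°/32) = 34.50 mm); Subtracting the remaining from the first: starting from the r=9.5 cylinder, the r=5.5 cylinder at (2, 7.5) partially overlaps it — only the 59.79 mm² overlap (of its 94.42 mm²) is removed, clipping the outline — boundary = 65.05 mm. Overall, the cross-section is a single solid region. Total boundary length (outer) = 65.05 mm.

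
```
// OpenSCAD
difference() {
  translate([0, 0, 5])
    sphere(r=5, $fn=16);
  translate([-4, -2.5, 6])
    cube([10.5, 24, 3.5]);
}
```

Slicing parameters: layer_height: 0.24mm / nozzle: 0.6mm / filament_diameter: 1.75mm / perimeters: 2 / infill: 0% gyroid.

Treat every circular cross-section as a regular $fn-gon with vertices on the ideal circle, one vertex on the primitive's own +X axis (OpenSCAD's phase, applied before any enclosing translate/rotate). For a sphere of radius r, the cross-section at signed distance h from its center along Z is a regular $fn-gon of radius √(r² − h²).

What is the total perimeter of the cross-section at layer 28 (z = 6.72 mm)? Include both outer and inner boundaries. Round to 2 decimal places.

At z = 6.72 mm: the r=5 sphere contributes a regular 16-gon of circumradius √(5²−1.72²) = 4.695 (perimeter = 2·16·4.695·sin(180°/16) = 29.31 mm); the cube at (-4, -2.5) is present — its section is the full 10.5×24 rectangle (perimeter 69.00 mm); Subtracting the remaining from the first: starting from the r=5 sphere, the 10.5×24 cube at (-4, -2.5) partially overlaps it — only the 53.71 mm² overlap (of its 252.00 mm²) is removed, clipping the outline — boundary = 26.52 mm. Overall, the cross-section has 2 separate islands. Total boundary length (outer) = 26.52 mm.

26.52 mm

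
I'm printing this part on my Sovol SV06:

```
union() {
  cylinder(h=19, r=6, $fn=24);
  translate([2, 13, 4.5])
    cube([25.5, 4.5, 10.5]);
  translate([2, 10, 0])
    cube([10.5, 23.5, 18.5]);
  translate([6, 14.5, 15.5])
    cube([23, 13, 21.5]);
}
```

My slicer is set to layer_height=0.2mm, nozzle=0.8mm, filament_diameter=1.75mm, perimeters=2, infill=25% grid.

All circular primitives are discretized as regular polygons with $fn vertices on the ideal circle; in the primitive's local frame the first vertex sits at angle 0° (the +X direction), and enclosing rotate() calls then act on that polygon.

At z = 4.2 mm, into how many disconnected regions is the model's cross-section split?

At z = 4.2 mm: the r=6 cylinder gives a regular 24-gon of circumradius 6 (constant along its height); the cube at (2, 13) is absent (z outside [4.5, 15]); the cube at (2, 10) (footprint 10.5×23.5) is included at this height; the cube at (6, 14.5) is not intersected at this z (z outside [15.5, 37]); Combining (union): the 2 present regions are separate (no shared area or edge), so areas and boundary lengths simply add and each stays a separate island — 2 connected regions. The result has 2 disconnected regions.

2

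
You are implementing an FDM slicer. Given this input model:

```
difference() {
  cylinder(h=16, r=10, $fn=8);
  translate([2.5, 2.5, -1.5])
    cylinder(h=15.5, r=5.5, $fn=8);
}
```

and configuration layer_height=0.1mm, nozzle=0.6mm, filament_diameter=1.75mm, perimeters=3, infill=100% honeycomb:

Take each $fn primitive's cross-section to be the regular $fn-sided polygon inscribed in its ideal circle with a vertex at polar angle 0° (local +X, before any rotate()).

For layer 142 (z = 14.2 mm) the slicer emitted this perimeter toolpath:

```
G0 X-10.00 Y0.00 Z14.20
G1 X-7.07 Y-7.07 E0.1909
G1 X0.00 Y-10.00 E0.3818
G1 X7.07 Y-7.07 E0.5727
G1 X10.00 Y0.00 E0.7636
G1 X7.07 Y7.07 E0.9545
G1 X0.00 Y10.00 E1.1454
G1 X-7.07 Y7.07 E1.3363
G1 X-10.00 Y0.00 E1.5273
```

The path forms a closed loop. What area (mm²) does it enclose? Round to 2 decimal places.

282.80 mm²

Apply the shoelace formula to the sequence of (X, Y) vertices; enclosed area = 282.80 mm².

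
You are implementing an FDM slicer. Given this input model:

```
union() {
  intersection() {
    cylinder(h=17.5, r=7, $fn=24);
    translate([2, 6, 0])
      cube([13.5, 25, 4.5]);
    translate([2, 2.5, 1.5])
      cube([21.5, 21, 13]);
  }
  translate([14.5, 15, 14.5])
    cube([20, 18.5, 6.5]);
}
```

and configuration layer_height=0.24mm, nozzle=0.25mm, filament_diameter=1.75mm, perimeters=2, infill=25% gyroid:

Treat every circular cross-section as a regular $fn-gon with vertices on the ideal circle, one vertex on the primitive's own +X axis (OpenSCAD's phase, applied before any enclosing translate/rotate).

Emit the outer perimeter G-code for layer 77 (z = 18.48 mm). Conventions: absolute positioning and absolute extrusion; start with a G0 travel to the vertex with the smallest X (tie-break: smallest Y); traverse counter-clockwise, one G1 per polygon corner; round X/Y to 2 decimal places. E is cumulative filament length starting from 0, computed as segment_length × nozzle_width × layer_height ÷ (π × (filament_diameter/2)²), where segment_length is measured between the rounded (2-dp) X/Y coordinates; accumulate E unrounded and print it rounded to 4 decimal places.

At z = 18.48 mm: the cylinder is not intersected at this z (z outside [0, 17.5]); the cube at (2, 6) is not intersected at this z (z outside [0, 4.5]); the cube at (2, 2.5) is absent (z outside [1.5, 14.5]); Taking the intersection: at least one operand is absent at this height, so nothing remains; the 20×18.5 cube at (14.5, 15) contributes its full rectangle; Merging all regions: only the 20×18.5 cube at (14.5, 15) is present, so the union is just that shape — 1 connected region. The outline is a single polygon with 4 vertices. Extrusion per mm of travel: 0.25 × 0.24 / (π × 0.875²) = 0.024945. Accumulating E over each segment gives final E = 1.9208.

G0 X14.50 Y15.00 Z18.48
G1 X34.50 Y15.00 E0.4989
G1 X34.50 Y33.50 E0.9604
G1 X14.50 Y33.50 E1.4593
G1 X14.50 Y15.00 E1.9208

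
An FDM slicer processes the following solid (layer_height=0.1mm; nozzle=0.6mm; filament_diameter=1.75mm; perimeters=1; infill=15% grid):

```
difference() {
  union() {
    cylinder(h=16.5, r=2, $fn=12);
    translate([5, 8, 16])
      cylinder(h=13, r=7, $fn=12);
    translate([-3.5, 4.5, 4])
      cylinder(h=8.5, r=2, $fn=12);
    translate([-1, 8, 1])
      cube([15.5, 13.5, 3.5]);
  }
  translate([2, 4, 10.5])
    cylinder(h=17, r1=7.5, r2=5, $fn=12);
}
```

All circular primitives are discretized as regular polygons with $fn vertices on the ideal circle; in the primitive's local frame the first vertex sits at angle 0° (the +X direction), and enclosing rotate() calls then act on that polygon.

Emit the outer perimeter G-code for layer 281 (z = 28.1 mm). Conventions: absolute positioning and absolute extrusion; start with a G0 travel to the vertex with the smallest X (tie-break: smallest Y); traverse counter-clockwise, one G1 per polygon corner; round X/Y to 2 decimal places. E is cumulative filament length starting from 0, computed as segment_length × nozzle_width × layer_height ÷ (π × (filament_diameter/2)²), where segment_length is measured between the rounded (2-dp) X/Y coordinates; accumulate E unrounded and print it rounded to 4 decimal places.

G0 X-2.00 Y8.00 Z28.10
G1 X-1.06 Y4.50 E0.0904
G1 X1.50 Y1.94 E0.1807
G1 X5.00 Y1.00 E0.2711
G1 X8.50 Y1.94 E0.3615
G1 X11.06 Y4.50 E0.4518
G1 X12.00 Y8.00 E0.5422
G1 X11.06 Y11.50 E0.6326
G1 X8.50 Y14.06 E0.7229
G1 X5.00 Y15.00 E0.8133
G1 X1.50 Y14.06 E0.9037
G1 X-1.06 Y11.50 E0.9941
G1 X-2.00 Y8.00 E1.0845

At z = 28.1 mm: the cylinder is absent (z outside [0, 16.5]); the r=7 cylinder at (5, 8) gives a regular 12-gon of circumradius 7 (constant along its height); the cylinder at (-3.5, 4.5) does not reach this height (z outside [4, 12.5]); the cube at (-1, 8) does not reach this height (z outside [1, 4.5]); Combining (union): only the r=7 cylinder at (5, 8) is present, so the union is just that shape — 1 connected region; the cone at (2, 4) is absent (z outside [10.5, 27.5]); After the difference (first − rest): none of the subtracted shapes is present at this height, so that combined region is unchanged — 1 connected region. The outline is a single polygon with 12 vertices. Extrusion per mm of travel: 0.6 × 0.1 / (π × 0.875²) = 0.024945. Accumulating E over each segment gives final E = 1.0845.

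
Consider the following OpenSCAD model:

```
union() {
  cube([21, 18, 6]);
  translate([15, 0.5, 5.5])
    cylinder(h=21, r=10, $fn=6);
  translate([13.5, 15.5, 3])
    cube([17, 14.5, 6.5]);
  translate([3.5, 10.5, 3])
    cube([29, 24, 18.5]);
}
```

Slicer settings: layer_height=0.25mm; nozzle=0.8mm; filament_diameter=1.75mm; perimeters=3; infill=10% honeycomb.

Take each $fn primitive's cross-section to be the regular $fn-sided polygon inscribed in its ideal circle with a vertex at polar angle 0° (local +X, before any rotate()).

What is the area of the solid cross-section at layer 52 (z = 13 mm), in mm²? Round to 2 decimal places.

At z = 13 mm: the cube is absent (z outside [0, 6]); the r=10 cylinder at (15, 0.5) contributes a regular 6-gon of circumradius 10 (area = (6/2)·10.000²·sin(360°/6) = 259.81 mm²); the cube at (13.5, 15.5) is not intersected at this z (z outside [3, 9.5]); the cube at (3.5, 10.5) (footprint 29×24) is included at this height (area 696.00 mm²); Combining (union): the 2 present regions are separate (no shared area or edge), so areas and boundary lengths simply add and each stays a separate island — area = 955.81 mm². Overall, the cross-section has 2 separate islands. Net area = 955.81 mm².

955.81 mm²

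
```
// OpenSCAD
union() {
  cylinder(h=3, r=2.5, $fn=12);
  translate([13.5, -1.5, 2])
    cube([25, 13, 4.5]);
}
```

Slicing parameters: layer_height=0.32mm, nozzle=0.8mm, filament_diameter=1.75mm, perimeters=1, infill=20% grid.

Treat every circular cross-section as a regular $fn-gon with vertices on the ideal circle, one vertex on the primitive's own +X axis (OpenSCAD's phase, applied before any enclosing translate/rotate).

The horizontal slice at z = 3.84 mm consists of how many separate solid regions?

1

At z = 3.84 mm: the cylinder is absent (z outside [0, 3]); the cube at (13.5, -1.5) (footprint 25×13) is included at this height; Taking the union: only the 25×13 cube at (13.5, -1.5) is present, so the union is just that shape — 1 connected region. The result has 1 disconnected region.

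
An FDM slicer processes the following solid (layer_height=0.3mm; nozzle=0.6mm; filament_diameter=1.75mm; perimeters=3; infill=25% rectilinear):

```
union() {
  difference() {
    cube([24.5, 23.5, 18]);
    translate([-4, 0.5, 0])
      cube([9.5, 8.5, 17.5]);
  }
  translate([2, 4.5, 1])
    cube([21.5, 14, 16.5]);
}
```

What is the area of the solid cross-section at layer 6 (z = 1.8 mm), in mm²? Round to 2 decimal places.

544.75 mm²

At z = 1.8 mm: the 24.5×23.5 cube contributes its full rectangle (area 575.75 mm²); the cube at (-4, 0.5) (footprint 9.5×8.5) is included at this height (area 80.75 mm²); After the difference (first − rest): starting from the 24.5×23.5 cube (575.75 mm²), the 9.5×8.5 cube at (-4, 0.5) partially overlaps it — only the 46.75 mm² overlap (of its 80.75 mm²) is removed, clipping the outline — area = 529.00 mm²; the 21.5×14 cube at (2, 4.5) contributes its full rectangle (area 301.00 mm²); Merging all regions: the regions partially overlap — summed areas 830.00 mm² minus the doubly-counted overlap 285.25 mm² gives 544.75 mm² — area = 544.75 mm². Overall, the cross-section is a single solid region. Net area = 544.75 mm².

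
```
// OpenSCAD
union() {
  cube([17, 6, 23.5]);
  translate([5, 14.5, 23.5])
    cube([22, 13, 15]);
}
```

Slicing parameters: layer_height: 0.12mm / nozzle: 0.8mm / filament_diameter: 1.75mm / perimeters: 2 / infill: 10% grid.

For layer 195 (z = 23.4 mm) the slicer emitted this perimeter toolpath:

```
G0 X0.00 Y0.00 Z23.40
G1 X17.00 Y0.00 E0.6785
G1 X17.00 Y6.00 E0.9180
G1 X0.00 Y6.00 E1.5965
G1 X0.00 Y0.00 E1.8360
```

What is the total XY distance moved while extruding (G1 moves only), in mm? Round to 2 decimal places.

46.00 mm

Sum the Euclidean lengths of each G1 segment: total = 46.00 mm.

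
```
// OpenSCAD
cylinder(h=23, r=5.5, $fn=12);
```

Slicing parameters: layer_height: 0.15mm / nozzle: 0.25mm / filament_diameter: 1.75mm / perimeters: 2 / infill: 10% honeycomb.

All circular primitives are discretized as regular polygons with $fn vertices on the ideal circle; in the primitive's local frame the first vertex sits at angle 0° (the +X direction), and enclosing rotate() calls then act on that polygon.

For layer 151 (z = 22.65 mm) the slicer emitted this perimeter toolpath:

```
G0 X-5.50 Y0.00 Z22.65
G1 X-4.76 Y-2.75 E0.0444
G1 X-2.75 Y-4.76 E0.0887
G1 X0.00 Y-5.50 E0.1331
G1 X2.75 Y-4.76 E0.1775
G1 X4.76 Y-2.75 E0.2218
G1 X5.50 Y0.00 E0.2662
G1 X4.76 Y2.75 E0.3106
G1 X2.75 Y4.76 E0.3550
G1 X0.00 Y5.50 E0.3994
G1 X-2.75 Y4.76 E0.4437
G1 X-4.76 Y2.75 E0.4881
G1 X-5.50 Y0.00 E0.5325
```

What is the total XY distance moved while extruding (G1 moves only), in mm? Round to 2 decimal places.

34.15 mm

Sum the Euclidean lengths of each G1 segment: total = 34.15 mm.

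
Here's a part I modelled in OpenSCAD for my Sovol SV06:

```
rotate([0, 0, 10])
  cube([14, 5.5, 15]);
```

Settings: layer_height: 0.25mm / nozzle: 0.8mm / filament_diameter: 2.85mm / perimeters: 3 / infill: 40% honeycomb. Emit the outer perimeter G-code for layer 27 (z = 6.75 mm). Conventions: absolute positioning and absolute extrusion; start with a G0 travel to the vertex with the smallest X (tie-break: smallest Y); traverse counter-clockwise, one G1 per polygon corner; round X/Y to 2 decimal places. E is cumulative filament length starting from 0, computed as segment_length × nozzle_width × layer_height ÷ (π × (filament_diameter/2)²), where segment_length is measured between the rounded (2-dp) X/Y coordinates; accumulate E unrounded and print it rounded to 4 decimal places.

At z = 6.75 mm: the cube is present — its section is the full 14×5.5 rectangle; (rotated 10° about Z; rotation is an isometry so areas/perimeters/island counts are preserved). The outline is a single polygon with 4 vertices. Extrusion per mm of travel: 0.8 × 0.25 / (π × 1.425²) = 0.031351. Accumulating E over each segment gives final E = 1.2231.

G0 X-0.96 Y5.42 Z6.75
G1 X0.00 Y0.00 E0.1726
G1 X13.79 Y2.43 E0.6116
G1 X12.83 Y7.85 E0.7841
G1 X-0.96 Y5.42 E1.2231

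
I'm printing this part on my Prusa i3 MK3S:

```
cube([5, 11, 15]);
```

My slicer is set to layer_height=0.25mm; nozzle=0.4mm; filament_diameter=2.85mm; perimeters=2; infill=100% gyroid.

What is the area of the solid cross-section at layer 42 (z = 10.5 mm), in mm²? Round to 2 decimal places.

At z = 10.5 mm: the 5×11 cube contributes its full rectangle (area 55.00 mm²). Overall, the cross-section is a single solid region. Net area = 55.00 mm².

55.00 mm²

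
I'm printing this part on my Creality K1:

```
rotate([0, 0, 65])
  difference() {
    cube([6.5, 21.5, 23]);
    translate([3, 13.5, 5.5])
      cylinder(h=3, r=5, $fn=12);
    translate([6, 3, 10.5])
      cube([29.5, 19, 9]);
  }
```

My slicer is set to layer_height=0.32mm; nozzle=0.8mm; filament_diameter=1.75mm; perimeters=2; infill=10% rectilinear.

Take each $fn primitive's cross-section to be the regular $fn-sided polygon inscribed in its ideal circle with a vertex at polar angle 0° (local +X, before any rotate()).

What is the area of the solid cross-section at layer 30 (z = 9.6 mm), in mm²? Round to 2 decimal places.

At z = 9.6 mm: the 6.5×21.5 cube contributes its full rectangle (area 139.75 mm²); the cylinder at (3, 13.5) is absent (z outside [5.5, 8.5]); the cube at (6, 3) is not intersected at this z (z outside [10.5, 19.5]); After the difference (first − rest): none of the subtracted shapes is present at this height, so the 6.5×21.5 cube is unchanged — area = 139.75 mm²; (whole slice rotated 65° about Z — lengths, areas and connectivity unchanged). Overall, the cross-section is a single solid region. Net area = 139.75 mm².

139.75 mm²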